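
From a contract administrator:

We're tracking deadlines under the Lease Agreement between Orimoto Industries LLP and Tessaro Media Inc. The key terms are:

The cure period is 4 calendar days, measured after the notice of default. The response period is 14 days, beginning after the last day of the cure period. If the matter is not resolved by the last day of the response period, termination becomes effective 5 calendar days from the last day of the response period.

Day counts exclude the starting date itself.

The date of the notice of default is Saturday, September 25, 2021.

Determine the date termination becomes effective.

The last day of the cure period: September 25, 2021 + 4 days = September 29, 2021.
Adding 14 calendar days to September 29, 2021 gives October 13, 2021, which is the last day of the response period.
Adding 5 calendar days to October 13, 2021 gives October 18, 2021, which is the date termination becomes effective.

October 18, 2021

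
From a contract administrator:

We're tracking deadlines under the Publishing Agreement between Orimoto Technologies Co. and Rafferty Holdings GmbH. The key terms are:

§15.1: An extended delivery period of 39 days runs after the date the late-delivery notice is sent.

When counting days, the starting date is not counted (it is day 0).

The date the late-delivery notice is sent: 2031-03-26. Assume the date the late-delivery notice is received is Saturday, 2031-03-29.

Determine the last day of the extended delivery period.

2031-05-04

Adding 39 calendar days to 2031-03-26 gives 2031-05-04, which is the last day of the extended delivery period.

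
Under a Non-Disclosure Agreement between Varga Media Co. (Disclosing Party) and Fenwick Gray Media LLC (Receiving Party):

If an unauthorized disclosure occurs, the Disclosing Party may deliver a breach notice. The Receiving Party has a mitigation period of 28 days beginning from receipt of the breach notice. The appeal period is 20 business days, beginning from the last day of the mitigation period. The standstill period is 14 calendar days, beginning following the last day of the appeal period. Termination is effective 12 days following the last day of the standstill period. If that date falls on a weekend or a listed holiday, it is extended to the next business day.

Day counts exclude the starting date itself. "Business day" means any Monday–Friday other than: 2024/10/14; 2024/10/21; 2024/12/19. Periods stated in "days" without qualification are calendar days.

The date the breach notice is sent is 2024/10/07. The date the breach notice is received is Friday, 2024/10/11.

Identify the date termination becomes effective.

2025/01/01

The last day of the mitigation period: 28 calendar days after 2024/10/11 is 2024/11/08.
The last day of the appeal period: counting 20 business days from Friday, 2024/11/08 (Nov 11, Nov 12, Nov 13, Nov 14, …, Dec 4, Dec 5, Dec 6, skipping weekends) reaches Friday, 2024/12/06.
Adding 14 calendar days to 2024/12/06 gives 2024/12/20, which is the last day of the standstill period.
The date termination becomes effective: 12 calendar days after 2024/12/20 is 2025/01/01. 2025/01/01 is a Wednesday and is not a listed holiday, so no roll-forward applies.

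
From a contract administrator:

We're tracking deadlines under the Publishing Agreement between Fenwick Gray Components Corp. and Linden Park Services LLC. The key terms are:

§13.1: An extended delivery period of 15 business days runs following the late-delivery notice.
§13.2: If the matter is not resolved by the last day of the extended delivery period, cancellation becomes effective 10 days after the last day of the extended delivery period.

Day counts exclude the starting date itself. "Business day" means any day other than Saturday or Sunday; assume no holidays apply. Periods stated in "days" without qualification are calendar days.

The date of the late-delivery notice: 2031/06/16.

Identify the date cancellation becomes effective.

2031/07/17

From Monday, 2031/06/16, 15 business days (Jun 17, Jun 18, Jun 19, Jun 20, …, Jul 3, Jul 4, Jul 7, skipping weekends) brings us to Monday, 2031/07/07, which is the last day of the extended delivery period.
Adding 10 calendar days to 2031/07/07 gives 2031/07/17, which is the date cancellation becomes effective.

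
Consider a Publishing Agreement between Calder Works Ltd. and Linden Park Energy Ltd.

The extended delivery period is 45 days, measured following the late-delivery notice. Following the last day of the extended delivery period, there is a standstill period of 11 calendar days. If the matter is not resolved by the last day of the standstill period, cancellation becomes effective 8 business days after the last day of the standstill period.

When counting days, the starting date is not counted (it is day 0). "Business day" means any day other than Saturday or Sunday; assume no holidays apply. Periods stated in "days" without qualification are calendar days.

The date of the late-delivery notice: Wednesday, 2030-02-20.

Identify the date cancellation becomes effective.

Adding 45 calendar days to 2030-02-20 gives 2030-04-06, which is the last day of the extended delivery period.
The last day of the standstill period: 11 calendar days after 2030-04-06 is 2030-04-17.
The date cancellation becomes effective: counting 8 business days from Wednesday, 2030-04-17 (Apr 18, Apr 19, Apr 22, Apr 23, Apr 24, Apr 25, Apr 26, Apr 29, skipping weekends) reaches Monday, 2030-04-29.

2030-04-29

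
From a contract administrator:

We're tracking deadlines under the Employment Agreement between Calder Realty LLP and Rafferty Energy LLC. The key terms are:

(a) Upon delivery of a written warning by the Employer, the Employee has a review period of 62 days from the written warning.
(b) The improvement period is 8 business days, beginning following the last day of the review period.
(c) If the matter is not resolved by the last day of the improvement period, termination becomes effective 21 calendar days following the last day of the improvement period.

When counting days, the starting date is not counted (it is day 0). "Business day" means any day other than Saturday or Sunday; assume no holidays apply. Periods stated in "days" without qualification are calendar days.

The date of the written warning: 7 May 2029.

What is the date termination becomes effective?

8 August 2029

The last day of the review period: 62 calendar days after 7 May 2029 is 8 July 2029.
The last day of the improvement period: counting 8 business days from Sunday, 8 July 2029 (Jul 9, Jul 10, Jul 11, Jul 12, Jul 13, Jul 16, Jul 17, Jul 18, skipping weekends) reaches Wednesday, 18 July 2029.
The date termination becomes effective: 21 calendar days after 18 July 2029 is 8 August 2029.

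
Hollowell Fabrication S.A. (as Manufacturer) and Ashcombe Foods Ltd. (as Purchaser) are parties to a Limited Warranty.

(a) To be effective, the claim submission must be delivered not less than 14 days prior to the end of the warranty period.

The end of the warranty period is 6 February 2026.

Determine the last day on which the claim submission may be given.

Counting back 14 calendar days from 6 February 2026 gives 23 January 2026.

23 January 2026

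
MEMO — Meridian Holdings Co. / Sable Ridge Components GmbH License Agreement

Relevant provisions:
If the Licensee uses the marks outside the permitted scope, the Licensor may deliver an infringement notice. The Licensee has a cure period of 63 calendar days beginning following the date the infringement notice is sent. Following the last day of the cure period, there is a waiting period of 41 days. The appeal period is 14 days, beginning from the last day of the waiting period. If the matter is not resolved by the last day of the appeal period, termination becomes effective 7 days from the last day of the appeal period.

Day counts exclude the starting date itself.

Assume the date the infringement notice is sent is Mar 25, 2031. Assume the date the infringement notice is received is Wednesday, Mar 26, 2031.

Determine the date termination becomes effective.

The last day of the cure period: Mar 25, 2031 + 63 days = May 27, 2031.
Adding 41 calendar days to May 27, 2031 gives Jul 7, 2031, which is the last day of the waiting period.
The last day of the appeal period: 14 calendar days after Jul 7, 2031 is Jul 21, 2031.
Adding 7 calendar days to Jul 21, 2031 gives Jul 28, 2031, which is the date termination becomes effective.

Jul 28, 2031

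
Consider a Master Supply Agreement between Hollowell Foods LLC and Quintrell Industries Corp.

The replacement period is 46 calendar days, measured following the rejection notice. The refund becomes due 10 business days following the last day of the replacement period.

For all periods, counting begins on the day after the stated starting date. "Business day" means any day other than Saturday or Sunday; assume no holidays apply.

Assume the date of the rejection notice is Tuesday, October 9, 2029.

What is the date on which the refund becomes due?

December 7, 2029

The last day of the replacement period: October 9, 2029 + 46 days = November 24, 2029.
From Saturday, November 24, 2029, 10 business days (Nov 26, Nov 27, Nov 28, Nov 29, Nov 30, Dec 3, Dec 4, Dec 5, Dec 6, Dec 7, skipping weekends) brings us to Friday, December 7, 2029, which is the date on which the refund becomes due.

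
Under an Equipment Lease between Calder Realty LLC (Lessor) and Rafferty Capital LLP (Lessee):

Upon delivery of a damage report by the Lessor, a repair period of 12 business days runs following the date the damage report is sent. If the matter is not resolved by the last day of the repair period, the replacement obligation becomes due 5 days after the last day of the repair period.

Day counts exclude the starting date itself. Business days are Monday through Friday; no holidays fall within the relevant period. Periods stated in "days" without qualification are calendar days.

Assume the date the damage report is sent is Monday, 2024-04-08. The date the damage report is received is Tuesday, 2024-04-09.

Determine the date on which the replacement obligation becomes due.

2024-04-29

The last day of the repair period: counting 12 business days from Monday, 2024-04-08 (Apr 9, Apr 10, Apr 11, Apr 12, …, Apr 22, Apr 23, Apr 24, skipping weekends) reaches Wednesday, 2024-04-24.
Adding 5 calendar days to 2024-04-24 gives 2024-04-29, which is the date on which the replacement obligation becomes due.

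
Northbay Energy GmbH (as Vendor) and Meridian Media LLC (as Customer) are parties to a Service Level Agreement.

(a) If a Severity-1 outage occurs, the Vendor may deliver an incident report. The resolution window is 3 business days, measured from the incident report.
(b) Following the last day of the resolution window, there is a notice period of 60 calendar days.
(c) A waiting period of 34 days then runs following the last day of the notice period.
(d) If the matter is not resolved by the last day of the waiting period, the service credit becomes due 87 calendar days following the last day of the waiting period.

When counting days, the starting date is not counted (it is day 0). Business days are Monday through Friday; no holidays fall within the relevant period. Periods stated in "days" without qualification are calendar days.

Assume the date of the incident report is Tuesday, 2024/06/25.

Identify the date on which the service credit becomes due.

The last day of the resolution window: counting 3 business days from Tuesday, 2024/06/25 (Jun 26, Jun 27, Jun 28, skipping weekends) reaches Friday, 2024/06/28.
Adding 60 calendar days to 2024/06/28 gives 2024/08/27, which is the last day of the notice period.
The last day of the waiting period: 34 calendar days after 2024/08/27 is 2024/09/30.
The date on which the service credit becomes due: 2024/09/30 + 87 days = 2024/12/26.

2024/12/26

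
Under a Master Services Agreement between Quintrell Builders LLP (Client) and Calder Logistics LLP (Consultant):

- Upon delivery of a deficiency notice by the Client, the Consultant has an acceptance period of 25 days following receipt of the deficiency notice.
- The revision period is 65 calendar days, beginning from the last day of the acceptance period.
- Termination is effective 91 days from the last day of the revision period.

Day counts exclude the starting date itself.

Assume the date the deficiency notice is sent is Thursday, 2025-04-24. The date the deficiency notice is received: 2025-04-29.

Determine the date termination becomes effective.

The last day of the acceptance period: 2025-04-29 + 25 days = 2025-05-24.
Adding 65 calendar days to 2025-05-24 gives 2025-07-28, which is the last day of the revision period.
The date termination becomes effective: 91 calendar days after 2025-07-28 is 2025-10-27.

2025-10-27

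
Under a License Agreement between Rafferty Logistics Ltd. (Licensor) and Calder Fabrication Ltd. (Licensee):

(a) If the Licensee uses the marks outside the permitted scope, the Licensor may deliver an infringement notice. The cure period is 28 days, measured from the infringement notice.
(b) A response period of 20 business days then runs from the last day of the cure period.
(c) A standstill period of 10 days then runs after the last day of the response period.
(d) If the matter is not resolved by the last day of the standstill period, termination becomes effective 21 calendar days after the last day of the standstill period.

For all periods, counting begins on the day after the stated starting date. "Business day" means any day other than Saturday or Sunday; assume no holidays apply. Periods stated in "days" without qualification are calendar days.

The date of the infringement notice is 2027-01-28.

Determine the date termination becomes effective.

2027-04-25

Adding 28 calendar days to 2027-01-28 gives 2027-02-25, which is the last day of the cure period.
From Thursday, 2027-02-25, 20 business days (Feb 26, Mar 1, Mar 2, Mar 3, …, Mar 23, Mar 24, Mar 25, skipping weekends) brings us to Thursday, 2027-03-25, which is the last day of the response period.
The last day of the standstill period: 2027-03-25 + 10 days = 2027-04-04.
Adding 21 calendar days to 2027-04-04 gives 2027-04-25, which is the date termination becomes effective.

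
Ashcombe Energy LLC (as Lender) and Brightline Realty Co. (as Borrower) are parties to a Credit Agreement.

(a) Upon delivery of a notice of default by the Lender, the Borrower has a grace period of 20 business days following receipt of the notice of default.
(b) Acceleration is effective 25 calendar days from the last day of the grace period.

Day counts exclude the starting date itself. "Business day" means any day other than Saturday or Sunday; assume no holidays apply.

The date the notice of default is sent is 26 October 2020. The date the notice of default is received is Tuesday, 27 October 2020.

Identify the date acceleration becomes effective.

19 December 2020

The last day of the grace period: counting 20 business days from Tuesday, 27 October 2020 (Oct 28, Oct 29, Oct 30, Nov 2, …, Nov 20, Nov 23, Nov 24, skipping weekends) reaches Tuesday, 24 November 2020.
Adding 25 calendar days to 24 November 2020 gives 19 December 2020, which is the date acceleration becomes effective.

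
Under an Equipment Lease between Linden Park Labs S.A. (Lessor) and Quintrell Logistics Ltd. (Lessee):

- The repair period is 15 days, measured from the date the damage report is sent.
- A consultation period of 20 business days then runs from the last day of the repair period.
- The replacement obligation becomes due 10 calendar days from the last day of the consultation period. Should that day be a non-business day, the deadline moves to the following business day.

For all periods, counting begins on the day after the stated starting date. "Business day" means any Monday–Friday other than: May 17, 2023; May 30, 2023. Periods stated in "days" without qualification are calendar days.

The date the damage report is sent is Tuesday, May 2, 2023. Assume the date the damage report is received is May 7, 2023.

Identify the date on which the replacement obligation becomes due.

The last day of the repair period: May 2, 2023 + 15 days = May 17, 2023.
The last day of the consultation period: 20 business days after Wednesday, May 17, 2023, skipping weekends and the listed holiday on May 30 — May 18, May 19, May 22, May 23, …, Jun 13, Jun 14, Jun 15 — lands on Thursday, June 15, 2023.
The date on which the replacement obligation becomes due: June 15, 2023 + 10 days = June 25, 2023. That falls on a Sunday, so it rolls to the next business day, Monday, June 26, 2023.

June 26, 2023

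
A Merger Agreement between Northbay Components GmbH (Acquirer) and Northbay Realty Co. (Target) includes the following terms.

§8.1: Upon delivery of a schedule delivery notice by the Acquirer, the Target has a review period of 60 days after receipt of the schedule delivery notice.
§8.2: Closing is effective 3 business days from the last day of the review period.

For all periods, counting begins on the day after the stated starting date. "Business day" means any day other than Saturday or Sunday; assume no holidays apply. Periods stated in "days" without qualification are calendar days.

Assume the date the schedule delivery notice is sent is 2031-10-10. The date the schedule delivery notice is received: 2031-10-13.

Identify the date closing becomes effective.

The last day of the review period: 60 calendar days after 2031-10-13 is 2031-12-12.
The date closing becomes effective: 3 business days after Friday, 2031-12-12, skipping weekends — Dec 15, Dec 16, Dec 17 — lands on Wednesday, 2031-12-17.

2031-12-17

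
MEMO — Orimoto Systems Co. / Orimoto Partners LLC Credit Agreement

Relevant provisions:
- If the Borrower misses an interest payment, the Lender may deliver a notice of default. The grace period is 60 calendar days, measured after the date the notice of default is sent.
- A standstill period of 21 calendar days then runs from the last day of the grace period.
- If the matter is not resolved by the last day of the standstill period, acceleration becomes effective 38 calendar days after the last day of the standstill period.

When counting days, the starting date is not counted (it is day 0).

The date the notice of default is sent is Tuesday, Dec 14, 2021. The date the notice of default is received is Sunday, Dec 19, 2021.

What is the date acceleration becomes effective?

Apr 12, 2022

Adding 60 calendar days to Dec 14, 2021 gives Feb 12, 2022, which is the last day of the grace period.
The last day of the standstill period: Feb 12, 2022 + 21 days = Mar 5, 2022.
The date acceleration becomes effective: Mar 5, 2022 + 38 days = Apr 12, 2022.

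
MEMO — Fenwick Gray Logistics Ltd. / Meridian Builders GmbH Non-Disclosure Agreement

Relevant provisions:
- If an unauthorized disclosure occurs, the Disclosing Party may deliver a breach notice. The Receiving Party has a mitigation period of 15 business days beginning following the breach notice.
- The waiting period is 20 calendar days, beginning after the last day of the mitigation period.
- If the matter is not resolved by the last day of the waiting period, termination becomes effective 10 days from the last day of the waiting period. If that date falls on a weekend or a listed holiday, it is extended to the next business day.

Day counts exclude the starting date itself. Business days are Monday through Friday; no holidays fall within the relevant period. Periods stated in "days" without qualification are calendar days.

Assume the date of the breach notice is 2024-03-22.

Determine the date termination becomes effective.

2024-05-13

From Friday, 2024-03-22, 15 business days (Mar 25, Mar 26, Mar 27, Mar 28, …, Apr 10, Apr 11, Apr 12, skipping weekends) brings us to Friday, 2024-04-12, which is the last day of the mitigation period.
The last day of the waiting period: 2024-04-12 + 20 days = 2024-05-02.
The date termination becomes effective: 10 calendar days after 2024-05-02 is 2024-05-12. That falls on a Sunday, so it rolls to the next business day, Monday, 2024-05-13.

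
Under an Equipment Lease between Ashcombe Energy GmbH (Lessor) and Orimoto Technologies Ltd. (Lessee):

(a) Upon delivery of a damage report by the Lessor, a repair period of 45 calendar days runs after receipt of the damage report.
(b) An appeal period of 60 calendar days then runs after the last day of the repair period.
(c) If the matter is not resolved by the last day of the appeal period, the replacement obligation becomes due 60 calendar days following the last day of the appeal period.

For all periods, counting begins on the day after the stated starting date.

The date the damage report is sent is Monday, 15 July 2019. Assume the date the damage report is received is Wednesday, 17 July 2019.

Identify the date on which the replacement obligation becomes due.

29 December 2019

The last day of the repair period: 45 calendar days after 17 July 2019 is 31 August 2019.
The last day of the appeal period: 31 August 2019 + 60 days = 30 October 2019.
The date on which the replacement obligation becomes due: 30 October 2019 + 60 days = 29 December 2019.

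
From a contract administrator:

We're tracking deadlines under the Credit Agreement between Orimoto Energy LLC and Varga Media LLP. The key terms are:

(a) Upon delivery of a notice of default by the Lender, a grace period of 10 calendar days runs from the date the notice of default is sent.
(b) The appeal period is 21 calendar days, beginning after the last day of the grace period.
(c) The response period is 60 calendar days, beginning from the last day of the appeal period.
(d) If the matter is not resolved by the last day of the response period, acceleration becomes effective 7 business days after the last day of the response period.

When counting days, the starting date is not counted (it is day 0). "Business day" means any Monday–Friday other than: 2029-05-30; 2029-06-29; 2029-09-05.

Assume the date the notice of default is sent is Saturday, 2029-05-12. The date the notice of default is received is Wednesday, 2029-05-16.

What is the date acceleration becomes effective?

Adding 10 calendar days to 2029-05-12 gives 2029-05-22, which is the last day of the grace period.
Adding 21 calendar days to 2029-05-22 gives 2029-06-12, which is the last day of the appeal period.
Adding 60 calendar days to 2029-06-12 gives 2029-08-11, which is the last day of the response period.
The date acceleration becomes effective: counting 7 business days from Saturday, 2029-08-11 (Aug 13, Aug 14, Aug 15, Aug 16, Aug 17, Aug 20, Aug 21, skipping weekends) reaches Tuesday, 2029-08-21.

2029-08-21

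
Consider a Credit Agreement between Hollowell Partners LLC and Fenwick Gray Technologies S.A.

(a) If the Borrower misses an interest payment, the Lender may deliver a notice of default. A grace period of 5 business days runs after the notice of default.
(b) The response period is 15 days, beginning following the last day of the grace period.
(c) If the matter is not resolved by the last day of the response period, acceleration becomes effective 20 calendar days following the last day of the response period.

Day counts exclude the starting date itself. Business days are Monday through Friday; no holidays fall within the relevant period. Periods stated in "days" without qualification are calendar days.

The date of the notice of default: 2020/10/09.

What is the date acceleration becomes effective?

2020/11/20

The last day of the grace period: counting 5 business days from Friday, 2020/10/09 (Oct 12, Oct 13, Oct 14, Oct 15, Oct 16, skipping weekends) reaches Friday, 2020/10/16.
The last day of the response period: 15 calendar days after 2020/10/16 is 2020/10/31.
The date acceleration becomes effective: 20 calendar days after 2020/10/31 is 2020/11/20.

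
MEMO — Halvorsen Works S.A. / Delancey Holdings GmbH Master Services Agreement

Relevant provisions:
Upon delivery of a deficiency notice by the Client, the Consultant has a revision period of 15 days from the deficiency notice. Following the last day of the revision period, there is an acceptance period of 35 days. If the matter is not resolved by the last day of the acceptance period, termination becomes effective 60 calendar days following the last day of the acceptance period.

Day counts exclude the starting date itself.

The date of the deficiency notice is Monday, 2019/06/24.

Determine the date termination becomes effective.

Adding 15 calendar days to 2019/06/24 gives 2019/07/09, which is the last day of the revision period.
The last day of the acceptance period: 2019/07/09 + 35 days = 2019/08/13.
Adding 60 calendar days to 2019/08/13 gives 2019/10/12, which is the date termination becomes effective.

2019/10/12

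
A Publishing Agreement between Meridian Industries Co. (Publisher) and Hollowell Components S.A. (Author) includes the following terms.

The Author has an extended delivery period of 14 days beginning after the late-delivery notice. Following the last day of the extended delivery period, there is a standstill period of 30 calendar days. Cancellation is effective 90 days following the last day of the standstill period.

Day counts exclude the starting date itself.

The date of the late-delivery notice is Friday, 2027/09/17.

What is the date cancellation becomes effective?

2028/01/29

Adding 14 calendar days to 2027/09/17 gives 2027/10/01, which is the last day of the extended delivery period.
The last day of the standstill period: 2027/10/01 + 30 days = 2027/10/31.
The date cancellation becomes effective: 2027/10/31 + 90 days = 2028/01/29.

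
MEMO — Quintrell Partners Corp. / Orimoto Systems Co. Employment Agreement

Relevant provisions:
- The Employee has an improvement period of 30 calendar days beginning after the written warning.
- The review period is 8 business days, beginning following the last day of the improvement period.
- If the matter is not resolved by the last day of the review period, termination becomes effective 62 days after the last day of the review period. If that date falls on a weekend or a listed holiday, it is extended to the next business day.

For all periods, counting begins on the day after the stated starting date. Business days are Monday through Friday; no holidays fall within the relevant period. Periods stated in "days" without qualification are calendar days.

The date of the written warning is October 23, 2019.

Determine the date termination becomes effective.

Adding 30 calendar days to October 23, 2019 gives November 22, 2019, which is the last day of the improvement period.
From Friday, November 22, 2019, 8 business days (Nov 25, Nov 26, Nov 27, Nov 28, Nov 29, Dec 2, Dec 3, Dec 4, skipping weekends) brings us to Wednesday, December 4, 2019, which is the last day of the review period.
The date termination becomes effective: 62 calendar days after December 4, 2019 is February 4, 2020. February 4, 2020 is a Tuesday, so no roll-forward applies.

February 4, 2020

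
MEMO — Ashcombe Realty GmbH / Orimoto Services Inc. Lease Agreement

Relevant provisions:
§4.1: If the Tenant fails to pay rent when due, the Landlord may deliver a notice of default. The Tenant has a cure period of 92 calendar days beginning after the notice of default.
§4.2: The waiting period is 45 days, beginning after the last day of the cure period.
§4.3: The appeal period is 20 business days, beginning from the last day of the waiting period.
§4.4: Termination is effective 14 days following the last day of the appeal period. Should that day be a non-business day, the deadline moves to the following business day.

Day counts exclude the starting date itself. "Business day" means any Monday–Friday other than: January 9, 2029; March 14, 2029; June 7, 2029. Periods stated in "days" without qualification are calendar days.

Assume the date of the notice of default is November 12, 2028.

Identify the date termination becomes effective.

The last day of the cure period: November 12, 2028 + 92 days = February 12, 2029.
Adding 45 calendar days to February 12, 2029 gives March 29, 2029, which is the last day of the waiting period.
From Thursday, March 29, 2029, 20 business days (Mar 30, Apr 2, Apr 3, Apr 4, …, Apr 24, Apr 25, Apr 26, skipping weekends) brings us to Thursday, April 26, 2029, which is the last day of the appeal period.
The date termination becomes effective: April 26, 2029 + 14 days = May 10, 2029. May 10, 2029 is a Thursday and is not a listed holiday, so no roll-forward applies.

May 10, 2029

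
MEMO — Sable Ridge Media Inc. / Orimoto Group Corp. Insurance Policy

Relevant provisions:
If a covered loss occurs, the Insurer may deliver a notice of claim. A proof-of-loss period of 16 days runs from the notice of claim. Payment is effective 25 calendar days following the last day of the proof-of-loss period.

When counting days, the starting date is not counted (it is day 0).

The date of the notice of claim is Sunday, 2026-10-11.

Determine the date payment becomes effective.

2026-11-21

The last day of the proof-of-loss period: 16 calendar days after 2026-10-11 is 2026-10-27.
Adding 25 calendar days to 2026-10-27 gives 2026-11-21, which is the date payment becomes effective.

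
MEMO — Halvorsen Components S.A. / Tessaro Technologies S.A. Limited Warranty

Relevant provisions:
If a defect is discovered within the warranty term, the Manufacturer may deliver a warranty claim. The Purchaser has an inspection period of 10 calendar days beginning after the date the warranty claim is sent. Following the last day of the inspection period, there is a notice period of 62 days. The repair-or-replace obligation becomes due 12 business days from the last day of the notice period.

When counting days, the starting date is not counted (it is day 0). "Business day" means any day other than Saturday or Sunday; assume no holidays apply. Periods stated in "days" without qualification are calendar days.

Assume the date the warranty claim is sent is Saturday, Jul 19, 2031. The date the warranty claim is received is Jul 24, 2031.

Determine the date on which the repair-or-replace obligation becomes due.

The last day of the inspection period: Jul 19, 2031 + 10 days = Jul 29, 2031.
The last day of the notice period: 62 calendar days after Jul 29, 2031 is Sep 29, 2031.
The date on which the repair-or-replace obligation becomes due: 12 business days after Monday, Sep 29, 2031, skipping weekends — Sep 30, Oct 1, Oct 2, Oct 3, …, Oct 13, Oct 14, Oct 15 — lands on Wednesday, Oct 15, 2031.

Oct 15, 2031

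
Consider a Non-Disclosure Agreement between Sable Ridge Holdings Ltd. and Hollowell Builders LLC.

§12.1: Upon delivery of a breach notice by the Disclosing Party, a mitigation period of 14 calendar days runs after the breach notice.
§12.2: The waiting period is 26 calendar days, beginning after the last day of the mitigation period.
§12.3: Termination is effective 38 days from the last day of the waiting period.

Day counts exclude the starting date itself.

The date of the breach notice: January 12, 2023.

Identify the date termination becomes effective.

March 31, 2023

Adding 14 calendar days to January 12, 2023 gives January 26, 2023, which is the last day of the mitigation period.
Adding 26 calendar days to January 26, 2023 gives February 21, 2023, which is the last day of the waiting period.
The date termination becomes effective: February 21, 2023 + 38 days = March 31, 2023.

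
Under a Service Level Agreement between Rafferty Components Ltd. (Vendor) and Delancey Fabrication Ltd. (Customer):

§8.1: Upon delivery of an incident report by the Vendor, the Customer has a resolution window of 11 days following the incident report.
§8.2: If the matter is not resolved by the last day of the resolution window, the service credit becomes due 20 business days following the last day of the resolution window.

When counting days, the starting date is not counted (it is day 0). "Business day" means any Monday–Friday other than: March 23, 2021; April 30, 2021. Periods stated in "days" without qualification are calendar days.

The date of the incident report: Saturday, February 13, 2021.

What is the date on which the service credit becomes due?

Adding 11 calendar days to February 13, 2021 gives February 24, 2021, which is the last day of the resolution window.
The date on which the service credit becomes due: counting 20 business days from Wednesday, February 24, 2021 (Feb 25, Feb 26, Mar 1, Mar 2, …, Mar 22, Mar 24, Mar 25, skipping weekends and the listed holiday on Mar 23) reaches Thursday, March 25, 2021.

March 25, 2021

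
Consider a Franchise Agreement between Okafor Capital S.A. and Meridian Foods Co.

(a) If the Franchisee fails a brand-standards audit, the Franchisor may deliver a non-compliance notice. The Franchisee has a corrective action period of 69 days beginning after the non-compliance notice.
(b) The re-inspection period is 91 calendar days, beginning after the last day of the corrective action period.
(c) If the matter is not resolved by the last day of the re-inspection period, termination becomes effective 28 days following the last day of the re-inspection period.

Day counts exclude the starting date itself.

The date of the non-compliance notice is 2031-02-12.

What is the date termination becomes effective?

2031-08-19

The last day of the corrective action period: 2031-02-12 + 69 days = 2031-04-22.
The last day of the re-inspection period: 2031-04-22 + 91 days = 2031-07-22.
The date termination becomes effective: 2031-07-22 + 28 days = 2031-08-19.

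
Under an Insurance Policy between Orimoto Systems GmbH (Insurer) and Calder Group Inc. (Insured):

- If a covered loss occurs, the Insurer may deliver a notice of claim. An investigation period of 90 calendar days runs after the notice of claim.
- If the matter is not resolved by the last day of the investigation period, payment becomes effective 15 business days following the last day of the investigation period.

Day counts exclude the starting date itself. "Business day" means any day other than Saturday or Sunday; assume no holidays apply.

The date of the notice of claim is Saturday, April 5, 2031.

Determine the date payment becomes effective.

The last day of the investigation period: April 5, 2031 + 90 days = July 4, 2031.
The date payment becomes effective: 15 business days after Friday, July 4, 2031, skipping weekends — Jul 7, Jul 8, Jul 9, Jul 10, …, Jul 23, Jul 24, Jul 25 — lands on Friday, July 25, 2031.

July 25, 2031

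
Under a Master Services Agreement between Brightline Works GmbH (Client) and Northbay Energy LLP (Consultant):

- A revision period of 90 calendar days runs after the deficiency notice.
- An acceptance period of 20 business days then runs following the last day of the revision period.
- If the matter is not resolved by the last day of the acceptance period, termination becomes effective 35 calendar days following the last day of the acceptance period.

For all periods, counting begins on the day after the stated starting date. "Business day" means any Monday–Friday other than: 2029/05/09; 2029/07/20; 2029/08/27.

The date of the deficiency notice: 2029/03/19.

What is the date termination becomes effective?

2029/08/17

Adding 90 calendar days to 2029/03/19 gives 2029/06/17, which is the last day of the revision period.
The last day of the acceptance period: counting 20 business days from Sunday, 2029/06/17 (Jun 18, Jun 19, Jun 20, Jun 21, …, Jul 11, Jul 12, Jul 13, skipping weekends) reaches Friday, 2029/07/13.
The date termination becomes effective: 2029/07/13 + 35 days = 2029/08/17.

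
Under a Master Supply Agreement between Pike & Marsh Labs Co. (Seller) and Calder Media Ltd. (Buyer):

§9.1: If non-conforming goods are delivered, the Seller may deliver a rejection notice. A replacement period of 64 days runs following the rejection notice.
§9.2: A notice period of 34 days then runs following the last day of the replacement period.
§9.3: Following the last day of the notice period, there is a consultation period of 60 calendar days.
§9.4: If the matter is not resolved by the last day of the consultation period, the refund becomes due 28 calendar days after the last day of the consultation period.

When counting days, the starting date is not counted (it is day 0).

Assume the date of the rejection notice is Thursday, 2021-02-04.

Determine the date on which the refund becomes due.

2021-08-09

The last day of the replacement period: 2021-02-04 + 64 days = 2021-04-09.
Adding 34 calendar days to 2021-04-09 gives 2021-05-13, which is the last day of the notice period.
Adding 60 calendar days to 2021-05-13 gives 2021-07-12, which is the last day of the consultation period.
Adding 28 calendar days to 2021-07-12 gives 2021-08-09, which is the date on which the refund becomes due.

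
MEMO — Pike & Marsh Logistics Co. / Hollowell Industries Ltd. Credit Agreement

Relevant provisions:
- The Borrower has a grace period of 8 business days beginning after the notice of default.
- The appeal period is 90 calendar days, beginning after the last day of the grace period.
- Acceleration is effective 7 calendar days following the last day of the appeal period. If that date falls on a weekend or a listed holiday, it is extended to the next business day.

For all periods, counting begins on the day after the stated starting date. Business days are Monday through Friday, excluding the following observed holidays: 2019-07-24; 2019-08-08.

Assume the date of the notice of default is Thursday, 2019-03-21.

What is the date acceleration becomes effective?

From Thursday, 2019-03-21, 8 business days (Mar 22, Mar 25, Mar 26, Mar 27, Mar 28, Mar 29, Apr 1, Apr 2, skipping weekends) brings us to Tuesday, 2019-04-02, which is the last day of the grace period.
The last day of the appeal period: 90 calendar days after 2019-04-02 is 2019-07-01.
The date acceleration becomes effective: 7 calendar days after 2019-07-01 is 2019-07-08. 2019-07-08 is a Monday and is not a listed holiday, so no roll-forward applies.

2019-07-08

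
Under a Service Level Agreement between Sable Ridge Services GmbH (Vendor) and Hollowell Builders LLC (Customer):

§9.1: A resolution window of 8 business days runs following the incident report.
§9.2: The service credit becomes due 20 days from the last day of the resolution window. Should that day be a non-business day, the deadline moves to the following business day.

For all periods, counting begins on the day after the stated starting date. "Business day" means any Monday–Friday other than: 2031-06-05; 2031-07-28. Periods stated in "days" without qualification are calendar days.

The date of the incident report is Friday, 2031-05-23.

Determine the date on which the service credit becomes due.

2031-06-24

The last day of the resolution window: 8 business days after Friday, 2031-05-23, skipping weekends — May 26, May 27, May 28, May 29, May 30, Jun 2, Jun 3, Jun 4 — lands on Wednesday, 2031-06-04.
Adding 20 calendar days to 2031-06-04 gives 2031-06-24, which is the date on which the service credit becomes due. 2031-06-24 is a Tuesday and is not a listed holiday, so no roll-forward applies.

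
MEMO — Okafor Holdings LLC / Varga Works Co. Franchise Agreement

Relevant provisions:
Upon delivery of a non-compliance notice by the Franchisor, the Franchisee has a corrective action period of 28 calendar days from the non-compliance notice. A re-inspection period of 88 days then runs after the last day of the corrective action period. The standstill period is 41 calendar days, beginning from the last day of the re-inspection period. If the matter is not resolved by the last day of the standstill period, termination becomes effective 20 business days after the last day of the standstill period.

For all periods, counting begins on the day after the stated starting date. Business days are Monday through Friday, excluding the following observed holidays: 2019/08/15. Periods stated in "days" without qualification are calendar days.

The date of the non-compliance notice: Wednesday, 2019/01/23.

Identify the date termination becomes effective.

Adding 28 calendar days to 2019/01/23 gives 2019/02/20, which is the last day of the corrective action period.
Adding 88 calendar days to 2019/02/20 gives 2019/05/19, which is the last day of the re-inspection period.
The last day of the standstill period: 2019/05/19 + 41 days = 2019/06/29.
The date termination becomes effective: counting 20 business days from Saturday, 2019/06/29 (Jul 1, Jul 2, Jul 3, Jul 4, …, Jul 24, Jul 25, Jul 26, skipping weekends) reaches Friday, 2019/07/26.

2019/07/26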